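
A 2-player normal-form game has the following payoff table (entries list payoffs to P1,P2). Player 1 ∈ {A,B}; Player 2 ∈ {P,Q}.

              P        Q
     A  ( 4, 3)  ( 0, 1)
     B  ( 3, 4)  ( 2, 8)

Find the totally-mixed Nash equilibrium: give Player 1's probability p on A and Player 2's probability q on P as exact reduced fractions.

P1 indiff ⇒ q·4+(1-q)·0 = q·3+(1-q)·2 ⇒ q(1) = (1-q)(2) ⇒ q = 2/3
P2 indiff ⇒ p·3+(1-p)·4 = p·1+(1-p)·8 ⇒ p(2) = (1-p)(4) ⇒ p = 2/3

P1 mixes 2/3 on A; P2 mixes 2/3 on P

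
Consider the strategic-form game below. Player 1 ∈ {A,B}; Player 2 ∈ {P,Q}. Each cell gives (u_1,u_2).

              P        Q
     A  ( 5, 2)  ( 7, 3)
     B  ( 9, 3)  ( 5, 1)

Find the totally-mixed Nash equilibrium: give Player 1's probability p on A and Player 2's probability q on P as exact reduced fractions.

P1 indiff ⇒ q·5+(1-q)·7 = q·9+(1-q)·5 ⇒ q(-4) = (1-q)(-2) ⇒ q = 1/3
P2 indiff ⇒ p·2+(1-p)·3 = p·3+(1-p)·1 ⇒ p(-1) = (1-p)(-2) ⇒ p = 2/3

p=2/3, q=1/3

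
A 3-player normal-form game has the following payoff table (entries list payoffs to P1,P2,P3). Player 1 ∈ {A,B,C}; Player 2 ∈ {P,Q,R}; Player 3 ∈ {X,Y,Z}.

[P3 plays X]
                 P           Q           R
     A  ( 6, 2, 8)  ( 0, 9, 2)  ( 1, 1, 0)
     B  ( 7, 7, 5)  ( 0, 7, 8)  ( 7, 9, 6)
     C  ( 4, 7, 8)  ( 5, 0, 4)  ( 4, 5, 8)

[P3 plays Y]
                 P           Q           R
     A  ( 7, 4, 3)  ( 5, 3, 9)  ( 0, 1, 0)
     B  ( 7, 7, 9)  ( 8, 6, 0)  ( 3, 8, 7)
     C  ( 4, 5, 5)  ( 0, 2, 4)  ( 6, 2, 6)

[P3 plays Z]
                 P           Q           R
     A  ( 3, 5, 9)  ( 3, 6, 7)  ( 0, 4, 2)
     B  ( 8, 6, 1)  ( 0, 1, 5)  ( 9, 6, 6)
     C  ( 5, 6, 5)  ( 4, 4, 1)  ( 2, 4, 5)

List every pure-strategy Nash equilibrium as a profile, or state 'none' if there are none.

(A,P,X): not NE [P1→B gives 7>6; P2→Q gives 9>2; P3→Z gives 9>8]
(A,P,Y): not NE [P3→Z gives 9>3]
(A,P,Z): not NE [P1→B gives 8>3; P2→Q gives 6>5]
(A,Q,X): not NE [P1→C gives 5>0; P3→Y gives 9>2]
(A,Q,Y): not NE [P1→B gives 8>5; P2→P gives 4>3]
(A,Q,Z): not NE [P1→C gives 4>3; P3→Y gives 9>7]
(A,R,X): not NE [P1→B gives 7>1; P2→Q gives 9>1; P3→Z gives 2>0]
(A,R,Y): not NE [P1→C gives 6>0; P2→P gives 4>1; P3→Z gives 2>0]
(A,R,Z): not NE [P1→B gives 9>0; P2→Q gives 6>4]
(B,P,X): not NE [P2→R gives 9>7; P3→Y gives 9>5]
(B,P,Y): not NE [P2→R gives 8>7]
(B,P,Z): not NE [P3→Y gives 9>1]
(B,Q,X): not NE [P1→C gives 5>0; P2→R gives 9>7]
(B,Q,Y): not NE [P2→R gives 8>6; P3→X gives 8>0]
(B,Q,Z): not NE [P1→C gives 4>0; P2→R gives 6>1; P3→X gives 8>5]
(B,R,X): not NE [P3→Y gives 7>6]
(B,R,Y): not NE [P1→C gives 6>3]
(B,R,Z): not NE [P3→Y gives 7>6]
(C,P,X): not NE [P1→B gives 7>4]
(C,P,Y): not NE [P1→B gives 7>4; P3→X gives 8>5]
(C,P,Z): not NE [P1→B gives 8>5; P3→X gives 8>5]
(C,Q,X): not NE [P2→P gives 7>0]
(C,Q,Y): not NE [P1→B gives 8>0; P2→P gives 5>2]
(C,Q,Z): not NE [P2→P gives 6>4; P3→Y gives 4>1]
(C,R,X): not NE [P1→B gives 7>4; P2→P gives 7>5]
(C,R,Y): not NE [P2→P gives 5>2; P3→X gives 8>6]
(C,R,Z): not NE [P1→B gives 9>2; P2→P gives 6>4; P3→X gives 8>5]

PSNE: ∅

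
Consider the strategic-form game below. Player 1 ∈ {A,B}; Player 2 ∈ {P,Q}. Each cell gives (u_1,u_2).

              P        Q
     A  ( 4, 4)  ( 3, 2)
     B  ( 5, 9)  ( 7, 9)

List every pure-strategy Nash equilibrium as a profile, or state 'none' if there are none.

(A,P): not NE [P1→B gives 5>4]
(A,Q): not NE [P1→B gives 7>3; P2→P gives 4>2]
(B,P): NE
(B,Q): NE

PSNE = {(B,P), (B,Q)}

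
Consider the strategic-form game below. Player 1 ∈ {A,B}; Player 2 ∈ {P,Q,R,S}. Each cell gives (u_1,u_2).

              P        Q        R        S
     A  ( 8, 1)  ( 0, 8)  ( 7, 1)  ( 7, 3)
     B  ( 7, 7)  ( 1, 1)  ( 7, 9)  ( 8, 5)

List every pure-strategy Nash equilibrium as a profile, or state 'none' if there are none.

NE set: (B,R)

(A,P): not NE [P2→Q gives 8>1]
(A,Q): not NE [P1→B gives 1>0]
(A,R): not NE [P2→Q gives 8>1]
(A,S): not NE [P1→B gives 8>7; P2→Q gives 8>3]
(B,P): not NE [P1→A gives 8>7; P2→R gives 9>7]
(B,Q): not NE [P2→R gives 9>1]
(B,R): NE
(B,S): not NE [P2→R gives 9>5]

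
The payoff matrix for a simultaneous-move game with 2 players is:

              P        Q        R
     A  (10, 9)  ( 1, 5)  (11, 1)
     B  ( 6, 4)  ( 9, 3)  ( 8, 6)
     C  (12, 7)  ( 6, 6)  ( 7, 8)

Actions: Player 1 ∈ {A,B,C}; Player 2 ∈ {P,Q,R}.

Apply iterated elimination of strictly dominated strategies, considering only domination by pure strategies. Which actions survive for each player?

IESDS → P1:{A,C} P2:{P,R}

P2 drop Q (P beats it: A:9>5 B:4>3 C:7>6)
P1 drop B (A beats it: P:10>6 R:11>8)
P1→{A,C} P2→{P,R}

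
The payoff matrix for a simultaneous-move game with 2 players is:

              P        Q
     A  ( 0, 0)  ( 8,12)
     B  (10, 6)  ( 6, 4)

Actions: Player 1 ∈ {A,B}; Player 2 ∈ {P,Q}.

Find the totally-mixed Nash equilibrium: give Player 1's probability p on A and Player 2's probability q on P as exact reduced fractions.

P1 indiff ⇒ q·0+(1-q)·8 = q·10+(1-q)·6 ⇒ q(-10) = (1-q)(-2) ⇒ q = 1/6
P2 indiff ⇒ p·0+(1-p)·6 = p·12+(1-p)·4 ⇒ p(-12) = (1-p)(-2) ⇒ p = 1/7

P1 mixes 1/7 on A; P2 mixes 1/6 on P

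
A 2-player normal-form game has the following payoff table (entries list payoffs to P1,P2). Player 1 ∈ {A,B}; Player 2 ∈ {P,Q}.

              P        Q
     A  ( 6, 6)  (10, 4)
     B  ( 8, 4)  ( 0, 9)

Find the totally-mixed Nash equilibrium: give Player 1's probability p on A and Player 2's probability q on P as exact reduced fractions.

P1 indiff ⇒ q·6+(1-q)·10 = q·8+(1-q)·0 ⇒ q(-2) = (1-q)(-10) ⇒ q = 5/6
P2 indiff ⇒ p·6+(1-p)·4 = p·4+(1-p)·9 ⇒ p(2) = (1-p)(5) ⇒ p = 5/7

(p,q) = (5/7, 5/6)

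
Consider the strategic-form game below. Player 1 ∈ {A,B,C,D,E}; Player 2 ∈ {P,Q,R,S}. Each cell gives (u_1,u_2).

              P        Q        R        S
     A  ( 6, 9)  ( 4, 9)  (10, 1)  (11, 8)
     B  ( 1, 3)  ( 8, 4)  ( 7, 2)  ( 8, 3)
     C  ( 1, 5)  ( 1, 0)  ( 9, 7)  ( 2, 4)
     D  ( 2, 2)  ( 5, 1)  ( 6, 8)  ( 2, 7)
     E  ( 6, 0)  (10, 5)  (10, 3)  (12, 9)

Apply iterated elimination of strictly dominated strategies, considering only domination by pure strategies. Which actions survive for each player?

P1 drop B (E beats it: P:6>1 Q:10>8 R:10>7 S:12>8)
P1 drop C (A beats it: P:6>1 Q:4>1 R:10>9 S:11>2)
P1 drop D (E beats it: P:6>2 Q:10>5 R:10>6 S:12>2)
P2 drop R (Q beats it: A:9>1 E:5>3)
P1→{A,E} P2→{P,Q,S}

Remaining: P1:{A,E} P2:{P,Q,S}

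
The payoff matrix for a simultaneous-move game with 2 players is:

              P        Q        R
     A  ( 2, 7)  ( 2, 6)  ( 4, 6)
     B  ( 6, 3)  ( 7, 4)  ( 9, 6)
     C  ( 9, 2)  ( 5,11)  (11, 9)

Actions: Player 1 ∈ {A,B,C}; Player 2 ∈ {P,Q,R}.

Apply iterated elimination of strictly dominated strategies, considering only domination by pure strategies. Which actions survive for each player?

P1 drop A (B beats it: P:6>2 Q:7>2 R:9>4)
P2 drop P (Q beats it: B:4>3 C:11>2)
P1→{B,C} P2→{Q,R}

Remaining: P1:{B,C} P2:{Q,R}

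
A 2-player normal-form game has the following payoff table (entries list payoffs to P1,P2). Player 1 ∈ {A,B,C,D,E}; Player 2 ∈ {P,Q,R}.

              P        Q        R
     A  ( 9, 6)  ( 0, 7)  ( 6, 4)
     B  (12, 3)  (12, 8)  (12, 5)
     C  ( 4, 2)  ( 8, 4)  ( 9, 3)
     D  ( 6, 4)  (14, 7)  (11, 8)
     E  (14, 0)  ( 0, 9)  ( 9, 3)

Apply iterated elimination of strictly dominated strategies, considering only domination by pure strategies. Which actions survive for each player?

Remaining: P1:{B,D} P2:{Q,R}

P1 drop A (B beats it: P:12>9 Q:12>0 R:12>6)
P1 drop C (B beats it: P:12>4 Q:12>8 R:12>9)
P2 drop P (Q beats it: B:8>3 D:7>4 E:9>0)
P1 drop E (B beats it: Q:12>0 R:12>9)
P1→{B,D} P2→{Q,R}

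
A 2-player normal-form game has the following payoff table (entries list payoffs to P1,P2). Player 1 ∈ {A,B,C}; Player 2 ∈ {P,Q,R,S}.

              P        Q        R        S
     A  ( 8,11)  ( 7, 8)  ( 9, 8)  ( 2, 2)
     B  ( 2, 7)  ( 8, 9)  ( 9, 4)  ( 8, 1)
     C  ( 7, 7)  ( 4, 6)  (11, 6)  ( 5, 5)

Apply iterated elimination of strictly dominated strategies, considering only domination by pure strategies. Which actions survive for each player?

P2 drop R (P beats it: A:11>8 B:7>4 C:7>6)
P2 drop S (P beats it: A:11>2 B:7>1 C:7>5)
P1 drop C (A beats it: P:8>7 Q:7>4)
P1→{A,B} P2→{P,Q}

Remaining: P1:{A,B} P2:{P,Q}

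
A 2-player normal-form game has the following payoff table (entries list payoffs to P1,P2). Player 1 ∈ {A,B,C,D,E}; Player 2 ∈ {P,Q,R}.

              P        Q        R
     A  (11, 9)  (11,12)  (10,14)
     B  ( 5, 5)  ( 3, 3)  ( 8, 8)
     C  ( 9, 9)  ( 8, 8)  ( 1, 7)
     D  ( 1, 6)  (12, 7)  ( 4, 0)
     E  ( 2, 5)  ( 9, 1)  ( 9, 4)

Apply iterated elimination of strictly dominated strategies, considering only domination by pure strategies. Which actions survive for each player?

P1 drop B (A beats it: P:11>5 Q:11>3 R:10>8)
P1 drop C (A beats it: P:11>9 Q:11>8 R:10>1)
P1 drop E (A beats it: P:11>2 Q:11>9 R:10>9)
P2 drop P (Q beats it: A:12>9 D:7>6)
P1→{A,D} P2→{Q,R}

Survivors P1:{A,D} P2:{Q,R}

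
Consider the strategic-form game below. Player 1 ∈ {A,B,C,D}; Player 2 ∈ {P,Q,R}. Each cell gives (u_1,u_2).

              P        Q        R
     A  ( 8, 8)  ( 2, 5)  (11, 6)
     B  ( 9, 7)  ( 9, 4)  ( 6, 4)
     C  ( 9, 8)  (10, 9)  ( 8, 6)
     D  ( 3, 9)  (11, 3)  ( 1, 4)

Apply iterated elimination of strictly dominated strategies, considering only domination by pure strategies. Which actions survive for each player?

P2 drop R (P beats it: A:8>6 B:7>4 C:8>6 D:9>4)
P1 drop A (B beats it: P:9>8 Q:9>2)
P1→{B,C,D} P2→{P,Q}

Remaining: P1:{B,C,D} P2:{P,Q}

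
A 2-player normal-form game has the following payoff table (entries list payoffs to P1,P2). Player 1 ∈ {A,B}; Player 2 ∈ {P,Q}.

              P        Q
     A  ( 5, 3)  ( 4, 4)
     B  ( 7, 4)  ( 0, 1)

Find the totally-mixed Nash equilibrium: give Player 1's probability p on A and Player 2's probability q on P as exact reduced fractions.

P1 indiff ⇒ q·5+(1-q)·4 = q·7+(1-q)·0 ⇒ q(-2) = (1-q)(-4) ⇒ q = 2/3
P2 indiff ⇒ p·3+(1-p)·4 = p·4+(1-p)·1 ⇒ p(-1) = (1-p)(-3) ⇒ p = 3/4

p=3/4, q=2/3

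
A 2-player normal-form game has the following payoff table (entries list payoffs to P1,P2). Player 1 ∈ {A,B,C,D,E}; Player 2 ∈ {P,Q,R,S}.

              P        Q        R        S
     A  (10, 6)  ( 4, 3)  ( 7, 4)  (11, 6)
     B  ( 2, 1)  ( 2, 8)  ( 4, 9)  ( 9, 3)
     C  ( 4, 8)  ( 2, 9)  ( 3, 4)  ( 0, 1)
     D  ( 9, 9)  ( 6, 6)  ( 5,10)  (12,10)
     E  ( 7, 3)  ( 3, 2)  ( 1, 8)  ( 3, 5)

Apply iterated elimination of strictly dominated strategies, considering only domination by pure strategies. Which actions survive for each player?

Survivors P1:{A,D} P2:{P,R,S}

P1 drop B (A beats it: P:10>2 Q:4>2 R:7>4 S:11>9)
P1 drop C (A beats it: P:10>4 Q:4>2 R:7>3 S:11>0)
P1 drop E (A beats it: P:10>7 Q:4>3 R:7>1 S:11>3)
P2 drop Q (P beats it: A:6>3 D:9>6)
P1→{A,D} P2→{P,R,S}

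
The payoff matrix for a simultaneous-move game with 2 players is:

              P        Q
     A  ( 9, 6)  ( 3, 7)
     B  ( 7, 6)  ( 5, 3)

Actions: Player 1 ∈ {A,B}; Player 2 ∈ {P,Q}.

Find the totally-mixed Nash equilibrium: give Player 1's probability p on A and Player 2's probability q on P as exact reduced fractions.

(p,q) = (3/4, 1/2)

P1 indiff ⇒ q·9+(1-q)·3 = q·7+(1-q)·5 ⇒ q(2) = (1-q)(2) ⇒ q = 1/2
P2 indiff ⇒ p·6+(1-p)·6 = p·7+(1-p)·3 ⇒ p(-1) = (1-p)(-3) ⇒ p = 3/4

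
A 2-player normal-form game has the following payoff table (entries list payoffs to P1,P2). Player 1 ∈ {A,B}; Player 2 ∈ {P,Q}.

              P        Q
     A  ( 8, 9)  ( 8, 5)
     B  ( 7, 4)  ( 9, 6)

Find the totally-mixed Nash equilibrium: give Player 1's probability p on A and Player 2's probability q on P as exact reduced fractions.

P1 indiff ⇒ q·8+(1-q)·8 = q·7+(1-q)·9 ⇒ q(1) = (1-q)(1) ⇒ q = 1/2
P2 indiff ⇒ p·9+(1-p)·4 = p·5+(1-p)·6 ⇒ p(4) = (1-p)(2) ⇒ p = 1/3

P1 mixes 1/3 on A; P2 mixes 1/2 on P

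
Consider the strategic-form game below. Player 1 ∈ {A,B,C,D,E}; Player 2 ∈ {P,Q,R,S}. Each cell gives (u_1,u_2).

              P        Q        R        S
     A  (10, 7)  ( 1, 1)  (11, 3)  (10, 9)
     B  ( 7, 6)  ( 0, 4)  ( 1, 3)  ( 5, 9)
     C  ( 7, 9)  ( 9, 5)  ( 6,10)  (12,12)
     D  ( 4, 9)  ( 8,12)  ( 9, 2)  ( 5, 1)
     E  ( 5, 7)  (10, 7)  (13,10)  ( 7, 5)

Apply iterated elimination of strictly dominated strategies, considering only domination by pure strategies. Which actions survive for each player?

P1 drop B (A beats it: P:10>7 Q:1>0 R:11>1 S:10>5)
P1 drop D (E beats it: P:5>4 Q:10>8 R:13>9 S:7>5)
P2 drop Q (R beats it: A:3>1 C:10>5 E:10>7)
P1→{A,C,E} P2→{P,R,S}

IESDS → P1:{A,C,E} P2:{P,R,S}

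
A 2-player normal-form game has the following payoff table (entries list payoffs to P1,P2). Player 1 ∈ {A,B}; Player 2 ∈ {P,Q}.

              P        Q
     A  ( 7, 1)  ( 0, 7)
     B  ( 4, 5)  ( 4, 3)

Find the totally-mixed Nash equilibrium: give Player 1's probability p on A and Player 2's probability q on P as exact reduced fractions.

P1 mixes 1/4 on A; P2 mixes 4/7 on P

P1 indiff ⇒ q·7+(1-q)·0 = q·4+(1-q)·4 ⇒ q(3) = (1-q)(4) ⇒ q = 4/7
P2 indiff ⇒ p·1+(1-p)·5 = p·7+(1-p)·3 ⇒ p(-6) = (1-p)(-2) ⇒ p = 1/4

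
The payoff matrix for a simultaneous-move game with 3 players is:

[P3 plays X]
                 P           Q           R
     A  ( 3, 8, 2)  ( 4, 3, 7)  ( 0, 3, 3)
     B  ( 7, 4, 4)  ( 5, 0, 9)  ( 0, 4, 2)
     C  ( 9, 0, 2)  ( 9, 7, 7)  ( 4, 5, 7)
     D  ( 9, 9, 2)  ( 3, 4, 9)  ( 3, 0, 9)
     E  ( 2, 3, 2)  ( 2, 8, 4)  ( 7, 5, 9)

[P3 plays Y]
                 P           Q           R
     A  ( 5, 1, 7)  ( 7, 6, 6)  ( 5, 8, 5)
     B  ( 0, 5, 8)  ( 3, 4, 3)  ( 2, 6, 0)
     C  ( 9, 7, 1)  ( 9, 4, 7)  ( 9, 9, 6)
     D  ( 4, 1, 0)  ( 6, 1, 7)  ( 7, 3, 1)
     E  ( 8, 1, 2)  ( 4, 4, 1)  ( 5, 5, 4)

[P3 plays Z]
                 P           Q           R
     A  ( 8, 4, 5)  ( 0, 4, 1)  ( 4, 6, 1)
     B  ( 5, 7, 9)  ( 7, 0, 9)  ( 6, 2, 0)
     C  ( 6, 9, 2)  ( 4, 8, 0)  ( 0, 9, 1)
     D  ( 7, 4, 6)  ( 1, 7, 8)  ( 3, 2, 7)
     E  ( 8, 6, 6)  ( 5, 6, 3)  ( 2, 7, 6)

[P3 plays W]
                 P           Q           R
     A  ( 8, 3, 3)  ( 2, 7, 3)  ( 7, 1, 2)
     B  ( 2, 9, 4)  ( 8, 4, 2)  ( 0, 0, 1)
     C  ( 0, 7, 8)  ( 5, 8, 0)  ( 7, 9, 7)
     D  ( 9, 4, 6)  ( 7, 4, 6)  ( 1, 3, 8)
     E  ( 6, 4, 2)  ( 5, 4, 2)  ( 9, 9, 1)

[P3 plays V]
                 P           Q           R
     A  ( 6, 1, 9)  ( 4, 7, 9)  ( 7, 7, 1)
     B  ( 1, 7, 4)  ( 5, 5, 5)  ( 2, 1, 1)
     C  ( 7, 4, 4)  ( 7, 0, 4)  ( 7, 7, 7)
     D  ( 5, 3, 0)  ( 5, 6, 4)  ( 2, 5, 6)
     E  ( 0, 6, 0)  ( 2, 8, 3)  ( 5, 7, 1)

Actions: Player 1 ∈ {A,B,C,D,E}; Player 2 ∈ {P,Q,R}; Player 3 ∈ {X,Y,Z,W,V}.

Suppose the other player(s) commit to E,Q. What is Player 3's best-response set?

P3 best: {X}

u_3(X vs E,Q) = 4
u_3(Y vs E,Q) = 1
u_3(Z vs E,Q) = 3
u_3(W vs E,Q) = 2
u_3(V vs E,Q) = 3
max payoff 4 at {X}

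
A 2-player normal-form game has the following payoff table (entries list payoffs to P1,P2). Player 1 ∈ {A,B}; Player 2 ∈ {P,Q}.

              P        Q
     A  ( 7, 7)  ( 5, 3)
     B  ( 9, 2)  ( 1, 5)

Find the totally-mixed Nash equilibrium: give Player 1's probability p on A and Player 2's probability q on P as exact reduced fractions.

P1 indiff ⇒ q·7+(1-q)·5 = q·9+(1-q)·1 ⇒ q(-2) = (1-q)(-4) ⇒ q = 2/3
P2 indiff ⇒ p·7+(1-p)·2 = p·3+(1-p)·5 ⇒ p(4) = (1-p)(3) ⇒ p = 3/7

P1 mixes 3/7 on A; P2 mixes 2/3 on P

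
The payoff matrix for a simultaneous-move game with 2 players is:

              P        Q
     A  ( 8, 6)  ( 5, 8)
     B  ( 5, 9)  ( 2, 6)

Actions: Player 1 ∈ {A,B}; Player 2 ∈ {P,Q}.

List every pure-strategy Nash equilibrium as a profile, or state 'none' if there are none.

(A,P): not NE [P2→Q gives 8>6]
(A,Q): NE
(B,P): not NE [P1→A gives 8>5]
(B,Q): not NE [P1→A gives 5>2; P2→P gives 9>6]

PSNE = {(A,Q)}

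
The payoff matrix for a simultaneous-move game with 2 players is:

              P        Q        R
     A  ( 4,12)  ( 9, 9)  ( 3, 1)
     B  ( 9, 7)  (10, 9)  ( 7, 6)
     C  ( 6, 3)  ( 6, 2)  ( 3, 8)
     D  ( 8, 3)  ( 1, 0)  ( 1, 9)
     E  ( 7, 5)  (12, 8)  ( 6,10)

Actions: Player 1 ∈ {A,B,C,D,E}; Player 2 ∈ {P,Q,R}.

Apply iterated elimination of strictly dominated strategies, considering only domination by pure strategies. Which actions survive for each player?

IESDS → P1:{B,E} P2:{Q,R}

P1 drop A (B beats it: P:9>4 Q:10>9 R:7>3)
P1 drop C (B beats it: P:9>6 Q:10>6 R:7>3)
P1 drop D (B beats it: P:9>8 Q:10>1 R:7>1)
P2 drop P (Q beats it: B:9>7 E:8>5)
P1→{B,E} P2→{Q,R}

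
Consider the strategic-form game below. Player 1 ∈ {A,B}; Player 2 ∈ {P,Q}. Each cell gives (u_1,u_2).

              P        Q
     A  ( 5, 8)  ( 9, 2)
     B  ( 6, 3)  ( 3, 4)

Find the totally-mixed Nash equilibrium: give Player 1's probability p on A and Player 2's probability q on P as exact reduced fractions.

P1 indiff ⇒ q·5+(1-q)·9 = q·6+(1-q)·3 ⇒ q(-1) = (1-q)(-6) ⇒ q = 6/7
P2 indiff ⇒ p·8+(1-p)·3 = p·2+(1-p)·4 ⇒ p(6) = (1-p)(1) ⇒ p = 1/7

(p,q) = (1/7, 6/7)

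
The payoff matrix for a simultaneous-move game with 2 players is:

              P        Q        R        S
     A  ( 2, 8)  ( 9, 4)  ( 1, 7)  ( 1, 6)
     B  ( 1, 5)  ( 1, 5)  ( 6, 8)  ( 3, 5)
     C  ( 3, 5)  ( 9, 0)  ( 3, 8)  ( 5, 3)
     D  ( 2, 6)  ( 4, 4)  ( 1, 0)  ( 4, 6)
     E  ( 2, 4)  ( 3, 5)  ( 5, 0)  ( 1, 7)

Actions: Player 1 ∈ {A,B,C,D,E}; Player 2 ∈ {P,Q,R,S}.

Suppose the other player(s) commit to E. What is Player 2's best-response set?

u_2(P vs E) = 4
u_2(Q vs E) = 5
u_2(R vs E) = 0
u_2(S vs E) = 7
max payoff 7 at {S}

argmax u_2 = {S}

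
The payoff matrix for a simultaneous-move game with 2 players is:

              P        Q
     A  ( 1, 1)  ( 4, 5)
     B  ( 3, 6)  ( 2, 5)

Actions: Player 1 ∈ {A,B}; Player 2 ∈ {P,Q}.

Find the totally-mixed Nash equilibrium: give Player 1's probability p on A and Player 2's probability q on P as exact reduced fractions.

P1 mixes 1/5 on A; P2 mixes 1/2 on P

P1 indiff ⇒ q·1+(1-q)·4 = q·3+(1-q)·2 ⇒ q(-2) = (1-q)(-2) ⇒ q = 1/2
P2 indiff ⇒ p·1+(1-p)·6 = p·5+(1-p)·5 ⇒ p(-4) = (1-p)(-1) ⇒ p = 1/5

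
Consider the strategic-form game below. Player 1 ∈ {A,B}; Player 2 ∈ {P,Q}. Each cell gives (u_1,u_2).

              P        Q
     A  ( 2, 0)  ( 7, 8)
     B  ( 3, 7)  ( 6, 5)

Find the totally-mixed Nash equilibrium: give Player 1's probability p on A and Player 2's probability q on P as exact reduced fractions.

P1 indiff ⇒ q·2+(1-q)·7 = q·3+(1-q)·6 ⇒ q(-1) = (1-q)(-1) ⇒ q = 1/2
P2 indiff ⇒ p·0+(1-p)·7 = p·8+(1-p)·5 ⇒ p(-8) = (1-p)(-2) ⇒ p = 1/5

(p,q) = (1/5, 1/2)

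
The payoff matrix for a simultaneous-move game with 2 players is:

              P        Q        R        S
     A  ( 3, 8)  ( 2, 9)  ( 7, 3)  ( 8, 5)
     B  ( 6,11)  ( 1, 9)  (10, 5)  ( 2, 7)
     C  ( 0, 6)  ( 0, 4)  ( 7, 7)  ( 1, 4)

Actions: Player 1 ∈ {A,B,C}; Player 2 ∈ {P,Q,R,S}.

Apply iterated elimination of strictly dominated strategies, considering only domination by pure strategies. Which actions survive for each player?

P1 drop C (B beats it: P:6>0 Q:1>0 R:10>7 S:2>1)
P2 drop R (P beats it: A:8>3 B:11>5)
P2 drop S (P beats it: A:8>5 B:11>7)
P1→{A,B} P2→{P,Q}

IESDS → P1:{A,B} P2:{P,Q}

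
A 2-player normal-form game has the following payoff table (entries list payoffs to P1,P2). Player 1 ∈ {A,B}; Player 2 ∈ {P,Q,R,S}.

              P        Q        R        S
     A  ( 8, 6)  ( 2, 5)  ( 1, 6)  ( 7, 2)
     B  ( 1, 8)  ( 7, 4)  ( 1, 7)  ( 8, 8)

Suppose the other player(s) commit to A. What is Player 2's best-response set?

argmax u_2 = {P,R}

u_2(P vs A) = 6
u_2(Q vs A) = 5
u_2(R vs A) = 6
u_2(S vs A) = 2
max payoff 6 at {P,R}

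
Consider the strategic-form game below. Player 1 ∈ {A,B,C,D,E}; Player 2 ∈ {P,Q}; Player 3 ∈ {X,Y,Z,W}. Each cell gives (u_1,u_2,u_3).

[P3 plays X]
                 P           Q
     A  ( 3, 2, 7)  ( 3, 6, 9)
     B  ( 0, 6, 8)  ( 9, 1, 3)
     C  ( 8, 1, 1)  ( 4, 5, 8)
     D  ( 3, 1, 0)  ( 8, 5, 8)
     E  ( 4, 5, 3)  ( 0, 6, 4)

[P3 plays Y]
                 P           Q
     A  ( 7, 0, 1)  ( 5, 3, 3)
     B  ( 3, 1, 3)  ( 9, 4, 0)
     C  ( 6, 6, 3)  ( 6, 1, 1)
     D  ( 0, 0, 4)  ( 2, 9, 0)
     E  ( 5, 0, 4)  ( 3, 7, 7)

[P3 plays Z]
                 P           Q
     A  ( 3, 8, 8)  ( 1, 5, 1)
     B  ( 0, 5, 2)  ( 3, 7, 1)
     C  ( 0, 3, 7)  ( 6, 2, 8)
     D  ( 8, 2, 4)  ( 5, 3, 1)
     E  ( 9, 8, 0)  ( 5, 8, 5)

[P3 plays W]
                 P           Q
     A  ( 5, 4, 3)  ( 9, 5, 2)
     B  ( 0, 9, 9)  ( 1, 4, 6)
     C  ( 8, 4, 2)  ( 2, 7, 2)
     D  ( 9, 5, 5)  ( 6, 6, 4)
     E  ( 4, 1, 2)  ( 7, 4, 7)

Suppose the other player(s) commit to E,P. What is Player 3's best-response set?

argmax u_3 = {Y}

u_3(X vs E,P) = 3
u_3(Y vs E,P) = 4
u_3(Z vs E,P) = 0
u_3(W vs E,P) = 2
max payoff 4 at {Y}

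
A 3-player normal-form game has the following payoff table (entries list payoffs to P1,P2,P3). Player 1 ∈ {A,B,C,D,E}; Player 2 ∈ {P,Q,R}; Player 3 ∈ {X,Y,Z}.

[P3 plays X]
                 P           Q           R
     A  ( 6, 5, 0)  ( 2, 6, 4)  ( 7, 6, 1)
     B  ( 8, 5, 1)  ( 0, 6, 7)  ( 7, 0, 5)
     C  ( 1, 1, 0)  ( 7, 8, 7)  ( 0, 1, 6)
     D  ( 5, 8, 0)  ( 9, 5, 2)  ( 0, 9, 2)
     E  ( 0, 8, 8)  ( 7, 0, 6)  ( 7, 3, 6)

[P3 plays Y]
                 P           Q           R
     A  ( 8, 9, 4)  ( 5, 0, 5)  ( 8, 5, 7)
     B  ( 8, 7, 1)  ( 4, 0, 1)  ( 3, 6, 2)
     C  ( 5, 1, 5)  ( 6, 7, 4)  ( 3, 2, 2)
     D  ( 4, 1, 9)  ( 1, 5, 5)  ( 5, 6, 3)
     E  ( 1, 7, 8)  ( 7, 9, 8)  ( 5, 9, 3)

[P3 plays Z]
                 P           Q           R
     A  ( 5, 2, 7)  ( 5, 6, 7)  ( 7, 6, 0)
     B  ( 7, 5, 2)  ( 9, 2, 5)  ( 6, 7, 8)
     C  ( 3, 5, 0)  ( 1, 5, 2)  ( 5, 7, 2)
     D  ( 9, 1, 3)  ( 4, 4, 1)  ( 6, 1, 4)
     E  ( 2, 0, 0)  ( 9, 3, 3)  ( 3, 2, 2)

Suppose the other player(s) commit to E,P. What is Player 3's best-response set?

P3 best: {X,Y}

u_3(X vs E,P) = 8
u_3(Y vs E,P) = 8
u_3(Z vs E,P) = 0
max payoff 8 at {X,Y}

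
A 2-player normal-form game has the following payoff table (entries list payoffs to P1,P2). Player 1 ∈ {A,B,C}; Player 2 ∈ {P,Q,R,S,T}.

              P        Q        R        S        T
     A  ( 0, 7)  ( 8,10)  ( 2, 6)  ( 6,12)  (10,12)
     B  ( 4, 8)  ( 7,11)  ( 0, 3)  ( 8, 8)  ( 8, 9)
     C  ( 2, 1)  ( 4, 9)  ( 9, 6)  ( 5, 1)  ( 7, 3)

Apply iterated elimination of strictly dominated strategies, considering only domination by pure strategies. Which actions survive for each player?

P2 drop P (Q beats it: A:10>7 B:11>8 C:9>1)
P2 drop R (Q beats it: A:10>6 B:11>3 C:9>6)
P1 drop C (A beats it: Q:8>4 S:6>5 T:10>7)
P1→{A,B} P2→{Q,S,T}

IESDS → P1:{A,B} P2:{Q,S,T}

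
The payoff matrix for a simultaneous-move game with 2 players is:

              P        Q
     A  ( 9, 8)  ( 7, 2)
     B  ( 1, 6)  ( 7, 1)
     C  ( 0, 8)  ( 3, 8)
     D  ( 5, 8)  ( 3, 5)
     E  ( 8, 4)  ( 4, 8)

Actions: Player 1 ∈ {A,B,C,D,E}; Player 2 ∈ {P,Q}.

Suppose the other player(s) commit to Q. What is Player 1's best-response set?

u_1(A vs Q) = 7
u_1(B vs Q) = 7
u_1(C vs Q) = 3
u_1(D vs Q) = 3
u_1(E vs Q) = 4
max payoff 7 at {A,B}

BR_1 = {A,B}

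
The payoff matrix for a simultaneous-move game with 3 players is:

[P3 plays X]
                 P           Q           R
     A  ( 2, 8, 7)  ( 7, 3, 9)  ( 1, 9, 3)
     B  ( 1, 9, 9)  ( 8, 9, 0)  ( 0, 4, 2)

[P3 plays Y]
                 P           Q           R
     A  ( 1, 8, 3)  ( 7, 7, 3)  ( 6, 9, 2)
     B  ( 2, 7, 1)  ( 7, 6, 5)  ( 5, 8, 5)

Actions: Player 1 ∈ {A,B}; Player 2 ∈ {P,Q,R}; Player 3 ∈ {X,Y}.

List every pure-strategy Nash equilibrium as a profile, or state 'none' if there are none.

NE set: (A,R,X)

(A,P,X): not NE [P2→R gives 9>8]
(A,P,Y): not NE [P1→B gives 2>1; P2→R gives 9>8; P3→X gives 7>3]
(A,Q,X): not NE [P1→B gives 8>7; P2→R gives 9>3]
(A,Q,Y): not NE [P2→R gives 9>7; P3→X gives 9>3]
(A,R,X): NE
(A,R,Y): not NE [P3→X gives 3>2]
(B,P,X): not NE [P1→A gives 2>1]
(B,P,Y): not NE [P2→R gives 8>7; P3→X gives 9>1]
(B,Q,X): not NE [P3→Y gives 5>0]
(B,Q,Y): not NE [P2→R gives 8>6]
(B,R,X): not NE [P1→A gives 1>0; P2→Q gives 9>4; P3→Y gives 5>2]
(B,R,Y): not NE [P1→A gives 6>5]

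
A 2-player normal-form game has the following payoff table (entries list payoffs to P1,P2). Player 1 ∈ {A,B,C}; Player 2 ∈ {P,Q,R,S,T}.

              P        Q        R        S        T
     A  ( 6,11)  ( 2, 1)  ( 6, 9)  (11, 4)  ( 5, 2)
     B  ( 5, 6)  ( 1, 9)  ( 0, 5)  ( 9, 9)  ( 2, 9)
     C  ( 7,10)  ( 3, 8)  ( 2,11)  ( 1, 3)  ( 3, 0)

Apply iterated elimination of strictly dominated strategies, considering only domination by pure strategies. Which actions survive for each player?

Survivors P1:{A,C} P2:{P,R}

P1 drop B (A beats it: P:6>5 Q:2>1 R:6>0 S:11>9 T:5>2)
P2 drop Q (P beats it: A:11>1 C:10>8)
P2 drop S (P beats it: A:11>4 C:10>3)
P2 drop T (P beats it: A:11>2 C:10>0)
P1→{A,C} P2→{P,R}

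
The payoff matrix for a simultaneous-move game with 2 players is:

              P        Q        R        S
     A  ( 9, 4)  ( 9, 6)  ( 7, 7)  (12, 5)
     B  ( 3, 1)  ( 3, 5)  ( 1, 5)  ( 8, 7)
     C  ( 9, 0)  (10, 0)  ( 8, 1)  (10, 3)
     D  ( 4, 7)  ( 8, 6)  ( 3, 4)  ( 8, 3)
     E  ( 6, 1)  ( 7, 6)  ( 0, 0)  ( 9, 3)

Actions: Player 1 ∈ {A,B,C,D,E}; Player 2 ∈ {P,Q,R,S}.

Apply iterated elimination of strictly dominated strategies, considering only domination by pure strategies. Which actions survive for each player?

Survivors P1:{A,C} P2:{R,S}

P1 drop B (A beats it: P:9>3 Q:9>3 R:7>1 S:12>8)
P1 drop D (A beats it: P:9>4 Q:9>8 R:7>3 S:12>8)
P1 drop E (A beats it: P:9>6 Q:9>7 R:7>0 S:12>9)
P2 drop P (R beats it: A:7>4 C:1>0)
P2 drop Q (R beats it: A:7>6 C:1>0)
P1→{A,C} P2→{R,S}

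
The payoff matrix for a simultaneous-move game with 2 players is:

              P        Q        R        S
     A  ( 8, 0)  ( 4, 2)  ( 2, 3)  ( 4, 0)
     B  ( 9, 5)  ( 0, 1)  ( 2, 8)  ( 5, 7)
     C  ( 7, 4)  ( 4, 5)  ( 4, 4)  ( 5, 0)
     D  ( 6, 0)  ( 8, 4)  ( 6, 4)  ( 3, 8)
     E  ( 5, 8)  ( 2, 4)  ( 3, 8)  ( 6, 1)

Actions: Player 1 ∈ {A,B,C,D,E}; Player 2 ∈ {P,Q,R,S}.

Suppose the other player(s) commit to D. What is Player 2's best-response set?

P2 best: {S}

u_2(P vs D) = 0
u_2(Q vs D) = 4
u_2(R vs D) = 4
u_2(S vs D) = 8
max payoff 8 at {S}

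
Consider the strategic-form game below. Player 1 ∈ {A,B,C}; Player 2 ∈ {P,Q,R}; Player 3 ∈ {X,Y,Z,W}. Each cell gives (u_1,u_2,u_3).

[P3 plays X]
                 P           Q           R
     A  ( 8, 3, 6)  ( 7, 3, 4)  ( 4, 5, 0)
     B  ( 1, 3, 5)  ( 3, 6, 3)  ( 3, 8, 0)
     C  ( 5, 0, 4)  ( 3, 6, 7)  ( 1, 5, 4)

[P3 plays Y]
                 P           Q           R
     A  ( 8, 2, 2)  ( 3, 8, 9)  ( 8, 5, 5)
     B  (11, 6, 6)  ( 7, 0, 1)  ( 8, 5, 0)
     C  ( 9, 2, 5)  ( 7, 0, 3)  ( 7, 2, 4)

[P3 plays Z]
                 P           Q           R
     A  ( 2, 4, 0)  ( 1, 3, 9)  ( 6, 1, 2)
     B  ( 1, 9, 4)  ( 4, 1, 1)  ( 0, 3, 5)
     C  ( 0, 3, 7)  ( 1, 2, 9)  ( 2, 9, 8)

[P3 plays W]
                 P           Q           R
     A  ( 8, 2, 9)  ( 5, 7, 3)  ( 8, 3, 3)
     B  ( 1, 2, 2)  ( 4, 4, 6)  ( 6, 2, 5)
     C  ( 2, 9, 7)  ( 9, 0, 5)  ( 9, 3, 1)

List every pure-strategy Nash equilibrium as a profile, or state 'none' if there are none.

(A,P,X): not NE [P2→R gives 5>3; P3→W gives 9>6]
(A,P,Y): not NE [P1→B gives 11>8; P2→Q gives 8>2; P3→W gives 9>2]
(A,P,Z): not NE [P3→W gives 9>0]
(A,P,W): not NE [P2→Q gives 7>2]
(A,Q,X): not NE [P2→R gives 5>3; P3→Z gives 9>4]
(A,Q,Y): not NE [P1→C gives 7>3]
(A,Q,Z): not NE [P1→B gives 4>1; P2→P gives 4>3]
(A,Q,W): not NE [P1→C gives 9>5; P3→Z gives 9>3]
(A,R,X): not NE [P3→Y gives 5>0]
(A,R,Y): not NE [P2→Q gives 8>5]
(A,R,Z): not NE [P2→P gives 4>1; P3→Y gives 5>2]
(A,R,W): not NE [P1→C gives 9>8; P2→Q gives 7>3; P3→Y gives 5>3]
(B,P,X): not NE [P1→A gives 8>1; P2→R gives 8>3; P3→Y gives 6>5]
(B,P,Y): NE
(B,P,Z): not NE [P1→A gives 2>1; P3→Y gives 6>4]
(B,P,W): not NE [P1→A gives 8>1; P2→Q gives 4>2; P3→Y gives 6>2]
(B,Q,X): not NE [P1→A gives 7>3; P2→R gives 8>6; P3→W gives 6>3]
(B,Q,Y): not NE [P2→P gives 6>0; P3→W gives 6>1]
(B,Q,Z): not NE [P2→P gives 9>1; P3→W gives 6>1]
(B,Q,W): not NE [P1→C gives 9>4]
(B,R,X): not NE [P1→A gives 4>3; P3→W gives 5>0]
(B,R,Y): not NE [P2→P gives 6>5; P3→W gives 5>0]
(B,R,Z): not NE [P1→A gives 6>0; P2→P gives 9>3]
(B,R,W): not NE [P1→C gives 9>6; P2→Q gives 4>2]
(C,P,X): not NE [P1→A gives 8>5; P2→Q gives 6>0; P3→W gives 7>4]
(C,P,Y): not NE [P1→B gives 11>9; P3→W gives 7>5]
(C,P,Z): not NE [P1→A gives 2>0; P2→R gives 9>3]
(C,P,W): not NE [P1→A gives 8>2]
(C,Q,X): not NE [P1→A gives 7>3; P3→Z gives 9>7]
(C,Q,Y): not NE [P2→R gives 2>0; P3→Z gives 9>3]
(C,Q,Z): not NE [P1→B gives 4>1; P2→R gives 9>2]
(C,Q,W): not NE [P2→P gives 9>0; P3→Z gives 9>5]
(C,R,X): not NE [P1→A gives 4>1; P2→Q gives 6>5; P3→Z gives 8>4]
(C,R,Y): not NE [P1→B gives 8>7; P3→Z gives 8>4]
(C,R,Z): not NE [P1→A gives 6>2]
(C,R,W): not NE [P2→P gives 9>3; P3→Z gives 8>1]

PSNE = {(B,P,Y)}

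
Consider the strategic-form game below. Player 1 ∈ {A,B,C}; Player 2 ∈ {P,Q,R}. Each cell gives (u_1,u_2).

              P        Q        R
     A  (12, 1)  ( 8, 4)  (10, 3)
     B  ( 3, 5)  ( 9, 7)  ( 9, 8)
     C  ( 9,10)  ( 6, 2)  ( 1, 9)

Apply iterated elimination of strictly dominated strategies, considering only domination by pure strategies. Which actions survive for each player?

Survivors P1:{A,B} P2:{Q,R}

P1 drop C (A beats it: P:12>9 Q:8>6 R:10>1)
P2 drop P (Q beats it: A:4>1 B:7>5)
P1→{A,B} P2→{Q,R}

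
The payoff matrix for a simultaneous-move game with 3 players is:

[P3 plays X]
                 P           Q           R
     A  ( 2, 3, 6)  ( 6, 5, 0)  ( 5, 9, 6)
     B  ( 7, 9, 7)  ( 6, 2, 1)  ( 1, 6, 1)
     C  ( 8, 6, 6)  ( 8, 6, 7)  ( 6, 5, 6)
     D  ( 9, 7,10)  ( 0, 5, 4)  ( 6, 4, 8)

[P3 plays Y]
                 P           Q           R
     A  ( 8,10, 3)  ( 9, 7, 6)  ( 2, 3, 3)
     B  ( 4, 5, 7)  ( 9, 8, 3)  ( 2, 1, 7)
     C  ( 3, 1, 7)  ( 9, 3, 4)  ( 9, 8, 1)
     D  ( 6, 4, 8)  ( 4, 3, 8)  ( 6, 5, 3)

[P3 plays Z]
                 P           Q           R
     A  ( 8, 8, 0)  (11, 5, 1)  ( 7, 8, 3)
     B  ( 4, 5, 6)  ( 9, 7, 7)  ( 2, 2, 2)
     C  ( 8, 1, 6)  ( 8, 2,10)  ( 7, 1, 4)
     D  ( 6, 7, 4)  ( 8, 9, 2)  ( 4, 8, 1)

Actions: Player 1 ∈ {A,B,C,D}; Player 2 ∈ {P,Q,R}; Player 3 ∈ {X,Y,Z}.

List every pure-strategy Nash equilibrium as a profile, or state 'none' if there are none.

(A,P,X): not NE [P1→D gives 9>2; P2→R gives 9>3]
(A,P,Y): not NE [P3→X gives 6>3]
(A,P,Z): not NE [P3→X gives 6>0]
(A,Q,X): not NE [P1→C gives 8>6; P2→R gives 9>5; P3→Y gives 6>0]
(A,Q,Y): not NE [P2→P gives 10>7]
(A,Q,Z): not NE [P2→R gives 8>5; P3→Y gives 6>1]
(A,R,X): not NE [P1→D gives 6>5]
(A,R,Y): not NE [P1→C gives 9>2; P2→P gives 10>3; P3→X gives 6>3]
(A,R,Z): not NE [P3→X gives 6>3]
(B,P,X): not NE [P1→D gives 9>7]
(B,P,Y): not NE [P1→A gives 8>4; P2→Q gives 8>5]
(B,P,Z): not NE [P1→C gives 8>4; P2→Q gives 7>5; P3→Y gives 7>6]
(B,Q,X): not NE [P1→C gives 8>6; P2→P gives 9>2; P3→Z gives 7>1]
(B,Q,Y): not NE [P3→Z gives 7>3]
(B,Q,Z): not NE [P1→A gives 11>9]
(B,R,X): not NE [P1→D gives 6>1; P2→P gives 9>6; P3→Y gives 7>1]
(B,R,Y): not NE [P1→C gives 9>2; P2→Q gives 8>1]
(B,R,Z): not NE [P1→C gives 7>2; P2→Q gives 7>2; P3→Y gives 7>2]
(C,P,X): not NE [P1→D gives 9>8; P3→Y gives 7>6]
(C,P,Y): not NE [P1→A gives 8>3; P2→R gives 8>1]
(C,P,Z): not NE [P2→Q gives 2>1; P3→Y gives 7>6]
(C,Q,X): not NE [P3→Z gives 10>7]
(C,Q,Y): not NE [P2→R gives 8>3; P3→Z gives 10>4]
(C,Q,Z): not NE [P1→A gives 11>8]
(C,R,X): not NE [P2→Q gives 6>5]
(C,R,Y): not NE [P3→X gives 6>1]
(C,R,Z): not NE [P2→Q gives 2>1; P3→X gives 6>4]
(D,P,X): NE
(D,P,Y): not NE [P1→A gives 8>6; P2→R gives 5>4; P3→X gives 10>8]
(D,P,Z): not NE [P1→C gives 8>6; P2→Q gives 9>7; P3→X gives 10>4]
(D,Q,X): not NE [P1→C gives 8>0; P2→P gives 7>5; P3→Y gives 8>4]
(D,Q,Y): not NE [P1→C gives 9>4; P2→R gives 5>3]
(D,Q,Z): not NE [P1→A gives 11>8; P3→Y gives 8>2]
(D,R,X): not NE [P2→P gives 7>4]
(D,R,Y): not NE [P1→C gives 9>6; P3→X gives 8>3]
(D,R,Z): not NE [P1→C gives 7>4; P2→Q gives 9>8; P3→X gives 8>1]

PSNE = {(D,P,X)}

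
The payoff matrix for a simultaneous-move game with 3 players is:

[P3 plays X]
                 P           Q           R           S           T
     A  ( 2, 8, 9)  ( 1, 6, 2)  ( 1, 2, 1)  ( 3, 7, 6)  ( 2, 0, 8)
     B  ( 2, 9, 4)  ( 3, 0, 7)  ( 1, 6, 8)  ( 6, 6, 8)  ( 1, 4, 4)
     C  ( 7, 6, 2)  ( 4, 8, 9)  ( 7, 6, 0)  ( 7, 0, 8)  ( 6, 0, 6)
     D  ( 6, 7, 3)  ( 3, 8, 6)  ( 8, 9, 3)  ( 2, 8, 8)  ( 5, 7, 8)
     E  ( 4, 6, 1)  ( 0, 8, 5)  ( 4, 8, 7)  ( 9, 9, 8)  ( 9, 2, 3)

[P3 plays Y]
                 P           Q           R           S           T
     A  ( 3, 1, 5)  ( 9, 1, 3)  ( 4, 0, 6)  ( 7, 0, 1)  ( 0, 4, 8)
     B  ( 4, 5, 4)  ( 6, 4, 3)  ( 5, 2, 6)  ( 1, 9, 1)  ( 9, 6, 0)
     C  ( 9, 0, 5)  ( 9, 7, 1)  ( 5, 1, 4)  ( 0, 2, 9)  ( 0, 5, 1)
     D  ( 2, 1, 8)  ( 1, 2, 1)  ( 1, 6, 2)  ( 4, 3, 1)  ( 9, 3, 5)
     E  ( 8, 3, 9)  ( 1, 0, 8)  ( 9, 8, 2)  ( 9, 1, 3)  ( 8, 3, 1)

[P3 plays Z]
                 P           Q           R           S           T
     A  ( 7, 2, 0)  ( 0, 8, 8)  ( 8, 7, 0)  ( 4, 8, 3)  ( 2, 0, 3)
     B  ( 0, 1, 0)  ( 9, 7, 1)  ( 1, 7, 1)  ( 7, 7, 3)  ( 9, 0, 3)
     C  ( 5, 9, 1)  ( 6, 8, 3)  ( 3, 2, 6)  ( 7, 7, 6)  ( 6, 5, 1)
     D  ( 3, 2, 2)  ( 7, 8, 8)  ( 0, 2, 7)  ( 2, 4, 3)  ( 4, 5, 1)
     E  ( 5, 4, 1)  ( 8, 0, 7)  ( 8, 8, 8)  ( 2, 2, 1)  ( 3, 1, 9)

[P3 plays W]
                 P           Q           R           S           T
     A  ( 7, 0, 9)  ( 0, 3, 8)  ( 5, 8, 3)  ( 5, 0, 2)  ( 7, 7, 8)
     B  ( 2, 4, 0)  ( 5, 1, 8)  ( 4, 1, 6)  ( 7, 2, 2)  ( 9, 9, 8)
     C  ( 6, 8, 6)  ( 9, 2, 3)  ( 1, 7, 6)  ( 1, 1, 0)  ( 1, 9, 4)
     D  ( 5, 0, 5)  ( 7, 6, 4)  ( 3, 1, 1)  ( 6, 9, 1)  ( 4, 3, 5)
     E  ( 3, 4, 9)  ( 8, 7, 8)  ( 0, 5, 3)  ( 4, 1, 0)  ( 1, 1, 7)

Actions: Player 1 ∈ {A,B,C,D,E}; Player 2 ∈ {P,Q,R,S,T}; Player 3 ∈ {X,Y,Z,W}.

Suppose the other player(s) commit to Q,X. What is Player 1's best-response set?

u_1(A vs Q,X) = 1
u_1(B vs Q,X) = 3
u_1(C vs Q,X) = 4
u_1(D vs Q,X) = 3
u_1(E vs Q,X) = 0
max payoff 4 at {C}

P1 best: {C}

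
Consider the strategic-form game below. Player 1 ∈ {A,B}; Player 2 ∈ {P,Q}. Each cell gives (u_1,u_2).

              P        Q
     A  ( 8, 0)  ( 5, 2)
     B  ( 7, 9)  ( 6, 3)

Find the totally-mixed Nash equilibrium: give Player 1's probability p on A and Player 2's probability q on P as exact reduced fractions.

p=3/4, q=1/2

P1 indiff ⇒ q·8+(1-q)·5 = q·7+(1-q)·6 ⇒ q(1) = (1-q)(1) ⇒ q = 1/2
P2 indiff ⇒ p·0+(1-p)·9 = p·2+(1-p)·3 ⇒ p(-2) = (1-p)(-6) ⇒ p = 3/4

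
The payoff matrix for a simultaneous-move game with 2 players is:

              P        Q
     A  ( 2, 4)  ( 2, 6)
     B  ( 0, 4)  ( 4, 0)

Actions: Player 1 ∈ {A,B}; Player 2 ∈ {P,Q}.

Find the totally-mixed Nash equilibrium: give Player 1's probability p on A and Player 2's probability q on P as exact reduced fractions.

p=2/3, q=1/2

P1 indiff ⇒ q·2+(1-q)·2 = q·0+(1-q)·4 ⇒ q(2) = (1-q)(2) ⇒ q = 1/2
P2 indiff ⇒ p·4+(1-p)·4 = p·6+(1-p)·0 ⇒ p(-2) = (1-p)(-4) ⇒ p = 2/3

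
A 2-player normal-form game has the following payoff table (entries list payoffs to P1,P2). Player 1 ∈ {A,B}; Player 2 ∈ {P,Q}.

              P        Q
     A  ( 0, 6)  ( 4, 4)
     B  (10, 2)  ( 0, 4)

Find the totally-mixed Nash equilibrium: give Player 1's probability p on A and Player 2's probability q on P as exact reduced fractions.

P1 indiff ⇒ q·0+(1-q)·4 = q·10+(1-q)·0 ⇒ q(-10) = (1-q)(-4) ⇒ q = 2/7
P2 indiff ⇒ p·6+(1-p)·2 = p·4+(1-p)·4 ⇒ p(2) = (1-p)(2) ⇒ p = 1/2

p=1/2, q=2/7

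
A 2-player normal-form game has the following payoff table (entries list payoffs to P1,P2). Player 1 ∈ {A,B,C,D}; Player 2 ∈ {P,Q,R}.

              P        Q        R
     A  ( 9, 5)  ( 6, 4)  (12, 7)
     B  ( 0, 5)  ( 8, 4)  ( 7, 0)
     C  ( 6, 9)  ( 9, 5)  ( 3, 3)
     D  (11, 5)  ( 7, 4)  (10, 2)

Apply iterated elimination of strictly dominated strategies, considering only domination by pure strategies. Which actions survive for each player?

IESDS → P1:{A,D} P2:{P,R}

P2 drop Q (P beats it: A:5>4 B:5>4 C:9>5 D:5>4)
P1 drop B (A beats it: P:9>0 R:12>7)
P1 drop C (A beats it: P:9>6 R:12>3)
P1→{A,D} P2→{P,R}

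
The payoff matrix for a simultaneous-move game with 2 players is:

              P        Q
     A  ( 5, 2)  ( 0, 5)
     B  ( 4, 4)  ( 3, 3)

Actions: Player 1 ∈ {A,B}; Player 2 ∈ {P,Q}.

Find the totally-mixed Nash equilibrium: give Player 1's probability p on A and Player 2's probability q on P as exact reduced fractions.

P1 indiff ⇒ q·5+(1-q)·0 = q·4+(1-q)·3 ⇒ q(1) = (1-q)(3) ⇒ q = 3/4
P2 indiff ⇒ p·2+(1-p)·4 = p·5+(1-p)·3 ⇒ p(-3) = (1-p)(-1) ⇒ p = 1/4

p=1/4, q=3/4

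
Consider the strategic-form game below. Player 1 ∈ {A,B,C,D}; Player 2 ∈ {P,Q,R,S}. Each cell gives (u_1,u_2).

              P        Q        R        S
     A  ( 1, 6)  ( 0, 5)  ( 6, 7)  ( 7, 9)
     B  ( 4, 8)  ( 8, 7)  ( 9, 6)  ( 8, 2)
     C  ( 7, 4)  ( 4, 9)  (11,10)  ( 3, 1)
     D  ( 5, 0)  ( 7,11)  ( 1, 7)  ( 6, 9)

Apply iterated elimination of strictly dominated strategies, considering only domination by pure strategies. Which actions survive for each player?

P1 drop A (B beats it: P:4>1 Q:8>0 R:9>6 S:8>7)
P2 drop S (Q beats it: B:7>2 C:9>1 D:11>9)
P1→{B,C,D} P2→{P,Q,R}

Remaining: P1:{B,C,D} P2:{P,Q,R}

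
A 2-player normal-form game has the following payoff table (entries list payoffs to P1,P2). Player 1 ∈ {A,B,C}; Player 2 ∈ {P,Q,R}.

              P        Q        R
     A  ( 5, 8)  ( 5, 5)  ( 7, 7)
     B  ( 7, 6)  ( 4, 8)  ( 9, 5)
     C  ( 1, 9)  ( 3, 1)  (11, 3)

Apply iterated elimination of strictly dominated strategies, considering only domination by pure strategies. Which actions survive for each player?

Survivors P1:{A,B} P2:{P,Q}

P2 drop R (P beats it: A:8>7 B:6>5 C:9>3)
P1 drop C (A beats it: P:5>1 Q:5>3)
P1→{A,B} P2→{P,Q}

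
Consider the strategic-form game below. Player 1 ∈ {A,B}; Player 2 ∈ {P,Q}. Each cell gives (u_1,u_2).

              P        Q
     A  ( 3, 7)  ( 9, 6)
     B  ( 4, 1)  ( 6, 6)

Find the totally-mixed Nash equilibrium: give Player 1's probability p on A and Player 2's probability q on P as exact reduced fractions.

P1 mixes 5/6 on A; P2 mixes 3/4 on P

P1 indiff ⇒ q·3+(1-q)·9 = q·4+(1-q)·6 ⇒ q(-1) = (1-q)(-3) ⇒ q = 3/4
P2 indiff ⇒ p·7+(1-p)·1 = p·6+(1-p)·6 ⇒ p(1) = (1-p)(5) ⇒ p = 5/6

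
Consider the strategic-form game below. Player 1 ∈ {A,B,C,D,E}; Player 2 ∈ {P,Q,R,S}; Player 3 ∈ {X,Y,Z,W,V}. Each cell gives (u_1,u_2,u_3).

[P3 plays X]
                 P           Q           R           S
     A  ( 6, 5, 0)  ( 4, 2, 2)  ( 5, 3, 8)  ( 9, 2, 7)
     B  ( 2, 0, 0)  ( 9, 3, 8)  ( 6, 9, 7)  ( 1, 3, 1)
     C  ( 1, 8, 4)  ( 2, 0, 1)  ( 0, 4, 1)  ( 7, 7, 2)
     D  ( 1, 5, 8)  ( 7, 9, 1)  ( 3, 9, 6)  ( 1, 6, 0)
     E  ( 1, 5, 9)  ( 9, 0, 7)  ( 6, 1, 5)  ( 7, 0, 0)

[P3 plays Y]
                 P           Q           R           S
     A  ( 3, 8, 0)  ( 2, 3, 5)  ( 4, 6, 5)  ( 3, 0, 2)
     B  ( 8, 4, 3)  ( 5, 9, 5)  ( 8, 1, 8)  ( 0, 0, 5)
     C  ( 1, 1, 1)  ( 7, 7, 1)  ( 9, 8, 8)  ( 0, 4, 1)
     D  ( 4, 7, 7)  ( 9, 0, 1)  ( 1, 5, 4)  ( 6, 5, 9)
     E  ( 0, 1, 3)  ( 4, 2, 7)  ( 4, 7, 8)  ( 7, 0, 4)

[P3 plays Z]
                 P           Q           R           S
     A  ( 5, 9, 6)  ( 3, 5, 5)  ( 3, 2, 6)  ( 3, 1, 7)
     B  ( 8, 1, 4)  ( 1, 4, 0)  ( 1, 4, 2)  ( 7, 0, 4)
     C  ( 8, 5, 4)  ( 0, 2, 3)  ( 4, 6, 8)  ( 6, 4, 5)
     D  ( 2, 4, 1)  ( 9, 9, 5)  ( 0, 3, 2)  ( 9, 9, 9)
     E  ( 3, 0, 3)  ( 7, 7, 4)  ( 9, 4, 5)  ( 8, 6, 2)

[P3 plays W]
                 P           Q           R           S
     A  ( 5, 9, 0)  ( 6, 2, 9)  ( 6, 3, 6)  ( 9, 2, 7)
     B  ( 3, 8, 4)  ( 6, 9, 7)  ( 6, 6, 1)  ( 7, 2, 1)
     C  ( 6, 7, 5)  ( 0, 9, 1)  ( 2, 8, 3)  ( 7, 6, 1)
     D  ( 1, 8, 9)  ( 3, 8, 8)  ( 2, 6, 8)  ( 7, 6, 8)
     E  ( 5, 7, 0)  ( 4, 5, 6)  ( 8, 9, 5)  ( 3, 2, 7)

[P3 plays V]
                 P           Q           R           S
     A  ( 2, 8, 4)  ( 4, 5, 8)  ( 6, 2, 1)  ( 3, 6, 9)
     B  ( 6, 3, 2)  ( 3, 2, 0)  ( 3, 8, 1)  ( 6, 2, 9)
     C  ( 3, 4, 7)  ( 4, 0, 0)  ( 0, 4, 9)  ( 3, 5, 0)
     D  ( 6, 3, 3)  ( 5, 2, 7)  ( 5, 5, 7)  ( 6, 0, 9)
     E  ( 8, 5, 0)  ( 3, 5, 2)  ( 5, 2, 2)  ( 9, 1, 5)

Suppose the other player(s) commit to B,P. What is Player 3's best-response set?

BR_3 = {Z,W}

u_3(X vs B,P) = 0
u_3(Y vs B,P) = 3
u_3(Z vs B,P) = 4
u_3(W vs B,P) = 4
u_3(V vs B,P) = 2
max payoff 4 at {Z,W}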